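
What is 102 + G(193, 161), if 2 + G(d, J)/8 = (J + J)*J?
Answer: 414822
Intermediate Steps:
G(d, J) = -16 + 16*J² (G(d, J) = -16 + 8*((J + J)*J) = -16 + 8*((2*J)*J) = -16 + 8*(2*J²) = -16 + 16*J²)
102 + G(193, 161) = 102 + (-16 + 16*161²) = 102 + (-16 + 16*25921) = 102 + (-16 + 414736) = 102 + 414720 = 414822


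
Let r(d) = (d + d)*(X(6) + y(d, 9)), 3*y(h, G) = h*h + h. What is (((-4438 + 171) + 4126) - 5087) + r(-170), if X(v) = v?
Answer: -9790004/3 ≈ -3.2633e+6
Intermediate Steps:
y(h, G) = h/3 + h**2/3 (y(h, G) = (h*h + h)/3 = (h**2 + h)/3 = (h + h**2)/3 = h/3 + h**2/3)
r(d) = 2*d*(6 + d*(1 + d)/3) (r(d) = (d + d)*(6 + d*(1 + d)/3) = (2*d)*(6 + d*(1 + d)/3) = 2*d*(6 + d*(1 + d)/3))
(((-4438 + 171) + 4126) - 5087) + r(-170) = (((-4438 + 171) + 4126) - 5087) + (2/3)*(-170)*(18 - 170*(1 - 170)) = ((-4267 + 4126) - 5087) + (2/3)*(-170)*(18 - 170*(-169)) = (-141 - 5087) + (2/3)*(-170)*(18 + 28730) = -5228 + (2/3)*(-170)*28748 = -5228 - 9774320/3 = -9790004/3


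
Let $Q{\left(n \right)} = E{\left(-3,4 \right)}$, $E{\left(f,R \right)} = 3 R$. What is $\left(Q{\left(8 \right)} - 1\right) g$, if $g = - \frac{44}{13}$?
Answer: $- \frac{484}{13} \approx -37.231$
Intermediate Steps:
$g = - \frac{44}{13}$ ($g = \left(-44\right) \frac{1}{13} = - \frac{44}{13} \approx -3.3846$)
$Q{\left(n \right)} = 12$ ($Q{\left(n \right)} = 3 \cdot 4 = 12$)
$\left(Q{\left(8 \right)} - 1\right) g = \left(12 - 1\right) \left(- \frac{44}{13}\right) = 11 \left(- \frac{44}{13}\right) = - \frac{484}{13}$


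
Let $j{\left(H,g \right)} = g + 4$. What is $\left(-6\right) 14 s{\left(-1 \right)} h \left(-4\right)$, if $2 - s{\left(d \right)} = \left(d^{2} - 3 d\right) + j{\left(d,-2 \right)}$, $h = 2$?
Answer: $-2688$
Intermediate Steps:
$j{\left(H,g \right)} = 4 + g$
$s{\left(d \right)} = - d^{2} + 3 d$ ($s{\left(d \right)} = 2 - \left(\left(d^{2} - 3 d\right) + \left(4 - 2\right)\right) = 2 - \left(\left(d^{2} - 3 d\right) + 2\right) = 2 - \left(2 + d^{2} - 3 d\right) = - d^{2} + 3 d$)
$\left(-6\right) 14 s{\left(-1 \right)} h \left(-4\right) = \left(-6\right) 14 - (3 - -1) 2 \left(-4\right) = - 84 - (3 + 1) 2 \left(-4\right) = - 84 \left(-1\right) 4 \cdot 2 \left(-4\right) = - 84 \left(-4\right) 2 \left(-4\right) = - 84 \left(\left(-8\right) \left(-4\right)\right) = \left(-84\right) 32 = -2688$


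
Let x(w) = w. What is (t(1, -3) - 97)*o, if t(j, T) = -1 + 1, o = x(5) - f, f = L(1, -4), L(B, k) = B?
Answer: -388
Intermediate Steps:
f = 1
o = 4 (o = 5 - 1*1 = 5 - 1 = 4)
t(j, T) = 0
(t(1, -3) - 97)*o = (0 - 97)*4 = -97*4 = -388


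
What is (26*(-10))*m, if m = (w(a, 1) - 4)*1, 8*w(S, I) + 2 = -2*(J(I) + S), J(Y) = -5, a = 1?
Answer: 845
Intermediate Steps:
w(S, I) = 1 - S/4 (w(S, I) = -¼ + (-2*(-5 + S))/8 = -¼ + (10 - 2*S)/8 = -¼ + (5/4 - S/4) = 1 - S/4)
m = -13/4 (m = ((1 - ¼*1) - 4)*1 = ((1 - ¼) - 4)*1 = (¾ - 4)*1 = -13/4*1 = -13/4 ≈ -3.2500)
(26*(-10))*m = (26*(-10))*(-13/4) = -260*(-13/4) = 845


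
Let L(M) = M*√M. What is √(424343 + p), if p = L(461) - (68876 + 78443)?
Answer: √(277024 + 461*√461) ≈ 535.65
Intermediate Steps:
L(M) = M^(3/2)
p = -147319 + 461*√461 (p = 461^(3/2) - (68876 + 78443) = 461*√461 - 1*147319 = 461*√461 - 147319 = -147319 + 461*√461 ≈ -1.3742e+5)
√(424343 + p) = √(424343 + (-147319 + 461*√461)) = √(277024 + 461*√461)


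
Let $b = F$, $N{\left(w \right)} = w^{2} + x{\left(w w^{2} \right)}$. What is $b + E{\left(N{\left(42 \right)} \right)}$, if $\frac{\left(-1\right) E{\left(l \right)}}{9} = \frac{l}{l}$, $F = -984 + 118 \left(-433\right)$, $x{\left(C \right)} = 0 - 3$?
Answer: $-52087$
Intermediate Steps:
$x{\left(C \right)} = -3$
$N{\left(w \right)} = -3 + w^{2}$ ($N{\left(w \right)} = w^{2} - 3 = -3 + w^{2}$)
$F = -52078$ ($F = -984 - 51094 = -52078$)
$E{\left(l \right)} = -9$ ($E{\left(l \right)} = - 9 \frac{l}{l} = \left(-9\right) 1 = -9$)
$b = -52078$
$b + E{\left(N{\left(42 \right)} \right)} = -52078 - 9 = -52087$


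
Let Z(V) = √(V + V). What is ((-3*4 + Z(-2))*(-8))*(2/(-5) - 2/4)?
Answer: -432/5 + 72*I/5 ≈ -86.4 + 14.4*I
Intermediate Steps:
Z(V) = √2*√V (Z(V) = √(2*V) = √2*√V)
((-3*4 + Z(-2))*(-8))*(2/(-5) - 2/4) = ((-3*4 + √2*√(-2))*(-8))*(2/(-5) - 2/4) = ((-12 + √2*(I*√2))*(-8))*(2*(-⅕) + (¼)*(-2)) = ((-12 + 2*I)*(-8))*(-⅖ - ½) = (96 - 16*I)*(-9/10) = -432/5 + 72*I/5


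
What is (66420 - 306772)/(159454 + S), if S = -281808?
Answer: 120176/61177 ≈ 1.9644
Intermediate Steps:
(66420 - 306772)/(159454 + S) = (66420 - 306772)/(159454 - 281808) = -240352/(-122354) = -240352*(-1/122354) = 120176/61177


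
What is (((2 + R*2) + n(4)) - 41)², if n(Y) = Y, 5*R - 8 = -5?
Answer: 28561/25 ≈ 1142.4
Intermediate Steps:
R = ⅗ (R = 8/5 + (⅕)*(-5) = 8/5 - 1 = ⅗ ≈ 0.60000)
(((2 + R*2) + n(4)) - 41)² = (((2 + (⅗)*2) + 4) - 41)² = (((2 + 6/5) + 4) - 41)² = ((16/5 + 4) - 41)² = (36/5 - 41)² = (-169/5)² = 28561/25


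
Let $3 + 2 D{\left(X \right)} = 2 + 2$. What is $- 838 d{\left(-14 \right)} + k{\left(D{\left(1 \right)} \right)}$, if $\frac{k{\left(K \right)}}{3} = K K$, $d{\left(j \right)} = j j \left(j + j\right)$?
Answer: $\frac{18395779}{4} \approx 4.5989 \cdot 10^{6}$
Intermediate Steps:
$D{\left(X \right)} = \frac{1}{2}$ ($D{\left(X \right)} = - \frac{3}{2} + \frac{2 + 2}{2} = - \frac{3}{2} + \frac{1}{2} \cdot 4 = - \frac{3}{2} + 2 = \frac{1}{2}$)
$d{\left(j \right)} = 2 j^{3}$ ($d{\left(j \right)} = j j 2 j = j 2 j^{2} = 2 j^{3}$)
$k{\left(K \right)} = 3 K^{2}$ ($k{\left(K \right)} = 3 K K = 3 K^{2}$)
$- 838 d{\left(-14 \right)} + k{\left(D{\left(1 \right)} \right)} = - 838 \cdot 2 \left(-14\right)^{3} + \frac{3}{4} = - 838 \cdot 2 \left(-2744\right) + 3 \cdot \frac{1}{4} = \left(-838\right) \left(-5488\right) + \frac{3}{4} = 4598944 + \frac{3}{4} = \frac{18395779}{4}$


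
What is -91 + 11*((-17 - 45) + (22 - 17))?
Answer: -718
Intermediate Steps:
-91 + 11*((-17 - 45) + (22 - 17)) = -91 + 11*(-62 + 5) = -91 + 11*(-57) = -91 - 627 = -718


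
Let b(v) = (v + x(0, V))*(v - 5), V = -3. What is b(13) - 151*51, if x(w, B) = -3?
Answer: -7621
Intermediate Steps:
b(v) = (-5 + v)*(-3 + v) (b(v) = (v - 3)*(v - 5) = (-3 + v)*(-5 + v) = (-5 + v)*(-3 + v))
b(13) - 151*51 = (15 + 13² - 8*13) - 151*51 = (15 + 169 - 104) - 7701 = 80 - 7701 = -7621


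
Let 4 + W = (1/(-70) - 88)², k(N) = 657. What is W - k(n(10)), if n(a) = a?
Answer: 34719021/4900 ≈ 7085.5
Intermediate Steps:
W = 37938321/4900 (W = -4 + (1/(-70) - 88)² = -4 + (-1/70 - 88)² = -4 + (-6161/70)² = -4 + 37957921/4900 = 37938321/4900 ≈ 7742.5)
W - k(n(10)) = 37938321/4900 - 1*657 = 37938321/4900 - 657 = 34719021/4900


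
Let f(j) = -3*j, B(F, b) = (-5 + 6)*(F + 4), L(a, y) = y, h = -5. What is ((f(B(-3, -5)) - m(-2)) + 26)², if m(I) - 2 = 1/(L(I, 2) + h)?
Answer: 4096/9 ≈ 455.11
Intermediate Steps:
B(F, b) = 4 + F (B(F, b) = 1*(4 + F) = 4 + F)
m(I) = 5/3 (m(I) = 2 + 1/(2 - 5) = 2 + 1/(-3) = 2 - ⅓ = 5/3)
((f(B(-3, -5)) - m(-2)) + 26)² = ((-3*(4 - 3) - 1*5/3) + 26)² = ((-3*1 - 5/3) + 26)² = ((-3 - 5/3) + 26)² = (-14/3 + 26)² = (64/3)² = 4096/9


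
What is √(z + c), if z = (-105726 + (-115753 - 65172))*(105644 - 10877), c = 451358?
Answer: I*√27164603959 ≈ 1.6482e+5*I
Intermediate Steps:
z = -27165055317 (z = (-105726 - 180925)*94767 = -286651*94767 = -27165055317)
√(z + c) = √(-27165055317 + 451358) = √(-27164603959) = I*√27164603959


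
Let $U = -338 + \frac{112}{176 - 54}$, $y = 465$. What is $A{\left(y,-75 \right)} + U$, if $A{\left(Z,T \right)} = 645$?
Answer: $\frac{18783}{61} \approx 307.92$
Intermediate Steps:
$U = - \frac{20562}{61}$ ($U = -338 + \frac{112}{122} = -338 + 112 \cdot \frac{1}{122} = -338 + \frac{56}{61} = - \frac{20562}{61} \approx -337.08$)
$A{\left(y,-75 \right)} + U = 645 - \frac{20562}{61} = \frac{18783}{61}$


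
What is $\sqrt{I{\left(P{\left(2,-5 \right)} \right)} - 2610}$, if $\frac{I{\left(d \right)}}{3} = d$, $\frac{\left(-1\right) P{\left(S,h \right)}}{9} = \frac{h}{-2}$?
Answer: $\frac{3 i \sqrt{1190}}{2} \approx 51.745 i$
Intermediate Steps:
$P{\left(S,h \right)} = \frac{9 h}{2}$ ($P{\left(S,h \right)} = - 9 \frac{h}{-2} = - 9 h \left(- \frac{1}{2}\right) = - 9 \left(- \frac{h}{2}\right) = \frac{9 h}{2}$)
$I{\left(d \right)} = 3 d$
$\sqrt{I{\left(P{\left(2,-5 \right)} \right)} - 2610} = \sqrt{3 \cdot \frac{9}{2} \left(-5\right) - 2610} = \sqrt{3 \left(- \frac{45}{2}\right) - 2610} = \sqrt{- \frac{135}{2} - 2610} = \sqrt{- \frac{5355}{2}} = \frac{3 i \sqrt{1190}}{2}$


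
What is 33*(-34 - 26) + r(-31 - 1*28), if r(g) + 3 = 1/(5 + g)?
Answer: -107083/54 ≈ -1983.0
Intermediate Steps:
r(g) = -3 + 1/(5 + g)
33*(-34 - 26) + r(-31 - 1*28) = 33*(-34 - 26) + (-14 - 3*(-31 - 1*28))/(5 + (-31 - 1*28)) = 33*(-60) + (-14 - 3*(-31 - 28))/(5 + (-31 - 28)) = -1980 + (-14 - 3*(-59))/(5 - 59) = -1980 + (-14 + 177)/(-54) = -1980 - 1/54*163 = -1980 - 163/54 = -107083/54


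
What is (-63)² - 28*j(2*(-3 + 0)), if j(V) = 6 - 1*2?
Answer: 3857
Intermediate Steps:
j(V) = 4 (j(V) = 6 - 2 = 4)
(-63)² - 28*j(2*(-3 + 0)) = (-63)² - 28*4 = 3969 - 1*112 = 3969 - 112 = 3857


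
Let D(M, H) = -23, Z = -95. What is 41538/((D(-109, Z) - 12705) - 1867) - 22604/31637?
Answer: -78287766/21987715 ≈ -3.5605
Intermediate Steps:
41538/((D(-109, Z) - 12705) - 1867) - 22604/31637 = 41538/((-23 - 12705) - 1867) - 22604/31637 = 41538/(-12728 - 1867) - 22604*1/31637 = 41538/(-14595) - 22604/31637 = 41538*(-1/14595) - 22604/31637 = -1978/695 - 22604/31637 = -78287766/21987715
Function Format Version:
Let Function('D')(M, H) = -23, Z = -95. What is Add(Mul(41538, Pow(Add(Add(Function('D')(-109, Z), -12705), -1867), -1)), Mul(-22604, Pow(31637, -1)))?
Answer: Rational(-78287766, 21987715) ≈ -3.5605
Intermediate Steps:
Add(Mul(41538, Pow(Add(Add(Function('D')(-109, Z), -12705), -1867), -1)), Mul(-22604, Pow(31637, -1))) = Add(Mul(41538, Pow(Add(Add(-23, -12705), -1867), -1)), Mul(-22604, Pow(31637, -1))) = Add(Mul(41538, Pow(Add(-12728, -1867), -1)), Mul(-22604, Rational(1, 31637))) = Add(Mul(41538, Pow(-14595, -1)), Rational(-22604, 31637)) = Add(Mul(41538, Rational(-1, 14595)), Rational(-22604, 31637)) = Add(Rational(-1978, 695), Rational(-22604, 31637)) = Rational(-78287766, 21987715)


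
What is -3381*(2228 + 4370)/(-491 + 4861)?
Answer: -484953/95 ≈ -5104.8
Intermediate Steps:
-3381*(2228 + 4370)/(-491 + 4861) = -3381/(4370/6598) = -3381/(4370*(1/6598)) = -3381/2185/3299 = -3381*3299/2185 = -484953/95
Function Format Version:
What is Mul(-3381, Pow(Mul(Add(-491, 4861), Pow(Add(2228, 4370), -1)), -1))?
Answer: Rational(-484953, 95) ≈ -5104.8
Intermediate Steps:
Mul(-3381, Pow(Mul(Add(-491, 4861), Pow(Add(2228, 4370), -1)), -1)) = Mul(-3381, Pow(Mul(4370, Pow(6598, -1)), -1)) = Mul(-3381, Pow(Mul(4370, Rational(1, 6598)), -1)) = Mul(-3381, Pow(Rational(2185, 3299), -1)) = Mul(-3381, Rational(3299, 2185)) = Rational(-484953, 95)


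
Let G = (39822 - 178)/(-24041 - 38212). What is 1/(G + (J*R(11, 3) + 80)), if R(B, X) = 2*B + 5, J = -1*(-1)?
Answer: 62253/6621427 ≈ 0.0094018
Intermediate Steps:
J = 1
R(B, X) = 5 + 2*B
G = -39644/62253 (G = 39644/(-62253) = 39644*(-1/62253) = -39644/62253 ≈ -0.63682)
1/(G + (J*R(11, 3) + 80)) = 1/(-39644/62253 + (1*(5 + 2*11) + 80)) = 1/(-39644/62253 + (1*(5 + 22) + 80)) = 1/(-39644/62253 + (1*27 + 80)) = 1/(-39644/62253 + (27 + 80)) = 1/(-39644/62253 + 107) = 1/(6621427/62253) = 62253/6621427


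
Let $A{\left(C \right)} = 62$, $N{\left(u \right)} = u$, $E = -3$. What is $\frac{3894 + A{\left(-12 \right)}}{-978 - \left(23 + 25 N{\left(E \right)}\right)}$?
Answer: $- \frac{1978}{463} \approx -4.2721$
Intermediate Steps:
$\frac{3894 + A{\left(-12 \right)}}{-978 - \left(23 + 25 N{\left(E \right)}\right)} = \frac{3894 + 62}{-978 - -52} = \frac{3956}{-978 + \left(-23 + 75\right)} = \frac{3956}{-978 + 52} = \frac{3956}{-926} = 3956 \left(- \frac{1}{926}\right) = - \frac{1978}{463}$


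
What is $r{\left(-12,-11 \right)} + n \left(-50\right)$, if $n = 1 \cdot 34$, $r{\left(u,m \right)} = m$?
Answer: $-1711$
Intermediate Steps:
$n = 34$
$r{\left(-12,-11 \right)} + n \left(-50\right) = -11 + 34 \left(-50\right) = -11 - 1700 = -1711$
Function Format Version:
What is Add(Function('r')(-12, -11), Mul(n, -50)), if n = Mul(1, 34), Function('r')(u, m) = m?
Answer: -1711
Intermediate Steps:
n = 34
Add(Function('r')(-12, -11), Mul(n, -50)) = Add(-11, Mul(34, -50)) = Add(-11, -1700) = -1711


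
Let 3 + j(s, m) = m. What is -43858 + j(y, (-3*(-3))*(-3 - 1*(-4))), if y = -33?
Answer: -43852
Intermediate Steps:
j(s, m) = -3 + m
-43858 + j(y, (-3*(-3))*(-3 - 1*(-4))) = -43858 + (-3 + (-3*(-3))*(-3 - 1*(-4))) = -43858 + (-3 + 9*(-3 + 4)) = -43858 + (-3 + 9*1) = -43858 + (-3 + 9) = -43858 + 6 = -43852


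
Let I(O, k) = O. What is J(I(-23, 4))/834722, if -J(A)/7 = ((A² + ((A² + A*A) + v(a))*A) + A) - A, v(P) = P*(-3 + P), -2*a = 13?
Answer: 100901/476984 ≈ 0.21154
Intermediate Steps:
a = -13/2 (a = -½*13 = -13/2 ≈ -6.5000)
J(A) = -7*A² - 7*A*(247/4 + 2*A²) (J(A) = -7*(((A² + ((A² + A*A) - 13*(-3 - 13/2)/2)*A) + A) - A) = -7*(((A² + ((A² + A²) - 13/2*(-19/2))*A) + A) - A) = -7*(((A² + (2*A² + 247/4)*A) + A) - A) = -7*(((A² + (247/4 + 2*A²)*A) + A) - A) = -7*(((A² + A*(247/4 + 2*A²)) + A) - A) = -7*((A + A² + A*(247/4 + 2*A²)) - A) = -7*(A² + A*(247/4 + 2*A²)) = -7*A² - 7*A*(247/4 + 2*A²))
J(I(-23, 4))/834722 = -7/4*(-23)*(247 + 4*(-23) + 8*(-23)²)/834722 = -7/4*(-23)*(247 - 92 + 8*529)*(1/834722) = -7/4*(-23)*(247 - 92 + 4232)*(1/834722) = -7/4*(-23)*4387*(1/834722) = (706307/4)*(1/834722) = 100901/476984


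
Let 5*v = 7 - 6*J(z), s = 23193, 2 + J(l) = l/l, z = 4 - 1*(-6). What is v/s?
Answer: 13/115965 ≈ 0.00011210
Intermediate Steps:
z = 10 (z = 4 + 6 = 10)
J(l) = -1 (J(l) = -2 + l/l = -2 + 1 = -1)
v = 13/5 (v = (7 - 6*(-1))/5 = (7 + 6)/5 = (⅕)*13 = 13/5 ≈ 2.6000)
v/s = (13/5)/23193 = (13/5)*(1/23193) = 13/115965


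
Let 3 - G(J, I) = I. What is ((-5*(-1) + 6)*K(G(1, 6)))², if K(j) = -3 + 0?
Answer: 1089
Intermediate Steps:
G(J, I) = 3 - I
K(j) = -3
((-5*(-1) + 6)*K(G(1, 6)))² = ((-5*(-1) + 6)*(-3))² = ((5 + 6)*(-3))² = (11*(-3))² = (-33)² = 1089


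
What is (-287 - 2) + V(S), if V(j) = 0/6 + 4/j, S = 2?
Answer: -287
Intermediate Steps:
V(j) = 4/j (V(j) = 0*(⅙) + 4/j = 0 + 4/j = 4/j)
(-287 - 2) + V(S) = (-287 - 2) + 4/2 = -289 + 4*(½) = -289 + 2 = -287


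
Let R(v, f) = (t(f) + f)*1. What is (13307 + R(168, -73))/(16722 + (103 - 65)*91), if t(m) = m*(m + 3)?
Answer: 4586/5045 ≈ 0.90902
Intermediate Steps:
t(m) = m*(3 + m)
R(v, f) = f + f*(3 + f) (R(v, f) = (f*(3 + f) + f)*1 = (f + f*(3 + f))*1 = f + f*(3 + f))
(13307 + R(168, -73))/(16722 + (103 - 65)*91) = (13307 - 73*(4 - 73))/(16722 + (103 - 65)*91) = (13307 - 73*(-69))/(16722 + 38*91) = (13307 + 5037)/(16722 + 3458) = 18344/20180 = 18344*(1/20180) = 4586/5045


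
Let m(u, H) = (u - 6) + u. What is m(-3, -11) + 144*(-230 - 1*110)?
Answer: -48972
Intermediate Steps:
m(u, H) = -6 + 2*u (m(u, H) = (-6 + u) + u = -6 + 2*u)
m(-3, -11) + 144*(-230 - 1*110) = (-6 + 2*(-3)) + 144*(-230 - 1*110) = (-6 - 6) + 144*(-230 - 110) = -12 + 144*(-340) = -12 - 48960 = -48972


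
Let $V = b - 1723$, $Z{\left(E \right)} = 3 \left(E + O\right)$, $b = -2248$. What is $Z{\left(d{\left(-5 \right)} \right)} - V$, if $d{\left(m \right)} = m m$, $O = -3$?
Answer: $4037$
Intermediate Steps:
$d{\left(m \right)} = m^{2}$
$Z{\left(E \right)} = -9 + 3 E$ ($Z{\left(E \right)} = 3 \left(E - 3\right) = 3 \left(-3 + E\right) = -9 + 3 E$)
$V = -3971$ ($V = -2248 - 1723 = -3971$)
$Z{\left(d{\left(-5 \right)} \right)} - V = \left(-9 + 3 \left(-5\right)^{2}\right) - -3971 = \left(-9 + 3 \cdot 25\right) + 3971 = \left(-9 + 75\right) + 3971 = 66 + 3971 = 4037$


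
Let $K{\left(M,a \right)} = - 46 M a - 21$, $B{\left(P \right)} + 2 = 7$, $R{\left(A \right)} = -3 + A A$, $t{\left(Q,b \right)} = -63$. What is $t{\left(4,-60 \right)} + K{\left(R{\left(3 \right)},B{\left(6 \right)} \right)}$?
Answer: $-1464$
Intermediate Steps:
$R{\left(A \right)} = -3 + A^{2}$
$B{\left(P \right)} = 5$ ($B{\left(P \right)} = -2 + 7 = 5$)
$K{\left(M,a \right)} = -21 - 46 M a$ ($K{\left(M,a \right)} = - 46 M a - 21 = -21 - 46 M a$)
$t{\left(4,-60 \right)} + K{\left(R{\left(3 \right)},B{\left(6 \right)} \right)} = -63 - \left(21 + 46 \left(-3 + 3^{2}\right) 5\right) = -63 - \left(21 + 46 \left(-3 + 9\right) 5\right) = -63 - \left(21 + 276 \cdot 5\right) = -63 - 1401 = -1464$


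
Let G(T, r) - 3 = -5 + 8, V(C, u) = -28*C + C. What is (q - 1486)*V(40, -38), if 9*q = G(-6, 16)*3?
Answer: 1602720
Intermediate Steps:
V(C, u) = -27*C
G(T, r) = 6 (G(T, r) = 3 + (-5 + 8) = 3 + 3 = 6)
q = 2 (q = (6*3)/9 = (⅑)*18 = 2)
(q - 1486)*V(40, -38) = (2 - 1486)*(-27*40) = -1484*(-1080) = 1602720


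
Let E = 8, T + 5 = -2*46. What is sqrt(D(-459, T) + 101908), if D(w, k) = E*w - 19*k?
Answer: 29*sqrt(119) ≈ 316.35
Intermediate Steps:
T = -97 (T = -5 - 2*46 = -5 - 92 = -97)
D(w, k) = -19*k + 8*w (D(w, k) = 8*w - 19*k = -19*k + 8*w)
sqrt(D(-459, T) + 101908) = sqrt((-19*(-97) + 8*(-459)) + 101908) = sqrt((1843 - 3672) + 101908) = sqrt(-1829 + 101908) = sqrt(100079) = 29*sqrt(119)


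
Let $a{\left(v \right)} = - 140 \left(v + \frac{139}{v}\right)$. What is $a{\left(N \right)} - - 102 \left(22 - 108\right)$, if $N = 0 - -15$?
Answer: $- \frac{36508}{3} \approx -12169.0$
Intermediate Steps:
$N = 15$ ($N = 0 + 15 = 15$)
$a{\left(v \right)} = - \frac{19460}{v} - 140 v$
$a{\left(N \right)} - - 102 \left(22 - 108\right) = \left(- \frac{19460}{15} - 2100\right) - - 102 \left(22 - 108\right) = \left(\left(-19460\right) \frac{1}{15} - 2100\right) - \left(-102\right) \left(-86\right) = \left(- \frac{3892}{3} - 2100\right) - 8772 = - \frac{10192}{3} - 8772 = - \frac{36508}{3}$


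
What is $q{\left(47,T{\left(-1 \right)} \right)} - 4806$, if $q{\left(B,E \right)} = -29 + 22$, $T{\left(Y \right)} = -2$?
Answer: $-4813$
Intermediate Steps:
$q{\left(B,E \right)} = -7$
$q{\left(47,T{\left(-1 \right)} \right)} - 4806 = -7 - 4806 = -4813$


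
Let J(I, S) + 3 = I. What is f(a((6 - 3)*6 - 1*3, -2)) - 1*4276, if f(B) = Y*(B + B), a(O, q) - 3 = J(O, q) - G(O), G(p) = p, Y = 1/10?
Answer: -4276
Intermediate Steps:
Y = ⅒ ≈ 0.10000
J(I, S) = -3 + I
a(O, q) = 0 (a(O, q) = 3 + ((-3 + O) - O) = 3 - 3 = 0)
f(B) = B/5 (f(B) = (B + B)/10 = (2*B)/10 = B/5)
f(a((6 - 3)*6 - 1*3, -2)) - 1*4276 = (⅕)*0 - 1*4276 = 0 - 4276 = -4276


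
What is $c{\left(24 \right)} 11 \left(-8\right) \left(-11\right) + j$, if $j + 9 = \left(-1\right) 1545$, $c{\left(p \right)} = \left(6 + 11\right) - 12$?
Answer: $3286$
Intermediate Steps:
$c{\left(p \right)} = 5$ ($c{\left(p \right)} = 17 - 12 = 5$)
$j = -1554$ ($j = -9 - 1545 = -1554$)
$c{\left(24 \right)} 11 \left(-8\right) \left(-11\right) + j = 5 \cdot 11 \left(-8\right) \left(-11\right) - 1554 = 5 \left(\left(-88\right) \left(-11\right)\right) - 1554 = 5 \cdot 968 - 1554 = 4840 - 1554 = 3286$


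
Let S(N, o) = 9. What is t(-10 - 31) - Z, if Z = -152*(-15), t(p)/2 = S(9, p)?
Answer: -2262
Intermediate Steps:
t(p) = 18 (t(p) = 2*9 = 18)
Z = 2280
t(-10 - 31) - Z = 18 - 1*2280 = 18 - 2280 = -2262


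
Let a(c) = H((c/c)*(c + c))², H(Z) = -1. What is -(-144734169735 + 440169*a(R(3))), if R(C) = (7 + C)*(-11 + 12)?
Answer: 144733729566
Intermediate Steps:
R(C) = 7 + C (R(C) = (7 + C)*1 = 7 + C)
a(c) = 1 (a(c) = (-1)² = 1)
-(-144734169735 + 440169*a(R(3))) = -440169/(1/(-328815 + 1)) = -440169/(1/(-328814)) = -440169/(-1/328814) = -440169*(-328814) = 144733729566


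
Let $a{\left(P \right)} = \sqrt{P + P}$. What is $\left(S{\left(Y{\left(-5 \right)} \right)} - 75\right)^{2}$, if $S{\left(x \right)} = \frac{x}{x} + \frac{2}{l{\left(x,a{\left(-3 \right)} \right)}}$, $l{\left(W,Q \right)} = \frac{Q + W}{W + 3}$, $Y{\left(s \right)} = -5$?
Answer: $\frac{12 \left(4514 \sqrt{6} + 8425 i\right)}{10 \sqrt{6} + 19 i} \approx 5380.8 - 46.37 i$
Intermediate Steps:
$a{\left(P \right)} = \sqrt{2} \sqrt{P}$ ($a{\left(P \right)} = \sqrt{2 P} = \sqrt{2} \sqrt{P}$)
$l{\left(W,Q \right)} = \frac{Q + W}{3 + W}$
$S{\left(x \right)} = 1 + \frac{2 \left(3 + x\right)}{x + i \sqrt{6}}$ ($S{\left(x \right)} = \frac{x}{x} + \frac{2}{\frac{1}{3 + x} \left(\sqrt{2} \sqrt{-3} + x\right)} = 1 + \frac{2}{\frac{1}{3 + x} \left(\sqrt{2} i \sqrt{3} + x\right)} = 1 + \frac{2}{\frac{1}{3 + x} \left(i \sqrt{6} + x\right)} = 1 + \frac{2}{\frac{1}{3 + x} \left(x + i \sqrt{6}\right)} = 1 + 2 \frac{3 + x}{x + i \sqrt{6}} = 1 + \frac{2 \left(3 + x\right)}{x + i \sqrt{6}}$)
$\left(S{\left(Y{\left(-5 \right)} \right)} - 75\right)^{2} = \left(\frac{6 + 3 \left(-5\right) + i \sqrt{6}}{-5 + i \sqrt{6}} - 75\right)^{2} = \left(\frac{6 - 15 + i \sqrt{6}}{-5 + i \sqrt{6}} - 75\right)^{2} = \left(\frac{-9 + i \sqrt{6}}{-5 + i \sqrt{6}} - 75\right)^{2} = \left(-75 + \frac{-9 + i \sqrt{6}}{-5 + i \sqrt{6}}\right)^{2}$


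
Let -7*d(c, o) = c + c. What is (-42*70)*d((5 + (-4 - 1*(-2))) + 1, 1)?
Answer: 3360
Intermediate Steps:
d(c, o) = -2*c/7 (d(c, o) = -(c + c)/7 = -2*c/7)
(-42*70)*d((5 + (-4 - 1*(-2))) + 1, 1) = (-42*70)*(-2*((5 + (-4 - 1*(-2))) + 1)/7) = -(-840)*((5 + (-4 + 2)) + 1) = -(-840)*((5 - 2) + 1) = -(-840)*(3 + 1) = -(-840)*4 = -2940*(-8/7) = 3360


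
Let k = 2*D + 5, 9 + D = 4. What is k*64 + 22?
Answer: -298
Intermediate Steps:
D = -5 (D = -9 + 4 = -5)
k = -5 (k = 2*(-5) + 5 = -10 + 5 = -5)
k*64 + 22 = -5*64 + 22 = -320 + 22 = -298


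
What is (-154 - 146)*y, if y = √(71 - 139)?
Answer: -600*I*√17 ≈ -2473.9*I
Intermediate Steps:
y = 2*I*√17 (y = √(-68) = 2*I*√17 ≈ 8.2462*I)
(-154 - 146)*y = (-154 - 146)*(2*I*√17) = -600*I*√17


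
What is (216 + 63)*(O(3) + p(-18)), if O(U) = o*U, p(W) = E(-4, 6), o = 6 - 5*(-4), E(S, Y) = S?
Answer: 20646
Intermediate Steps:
o = 26 (o = 6 + 20 = 26)
p(W) = -4
O(U) = 26*U
(216 + 63)*(O(3) + p(-18)) = (216 + 63)*(26*3 - 4) = 279*(78 - 4) = 279*74 = 20646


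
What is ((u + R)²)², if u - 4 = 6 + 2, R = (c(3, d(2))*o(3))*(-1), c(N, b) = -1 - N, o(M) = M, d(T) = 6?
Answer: 331776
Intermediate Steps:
R = 12 (R = ((-1 - 1*3)*3)*(-1) = ((-1 - 3)*3)*(-1) = -4*3*(-1) = -12*(-1) = 12)
u = 12 (u = 4 + (6 + 2) = 4 + 8 = 12)
((u + R)²)² = ((12 + 12)²)² = (24²)² = 576² = 331776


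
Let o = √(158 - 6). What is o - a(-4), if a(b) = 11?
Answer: -11 + 2*√38 ≈ 1.3288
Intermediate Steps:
o = 2*√38 (o = √152 = 2*√38 ≈ 12.329)
o - a(-4) = 2*√38 - 1*11 = 2*√38 - 11 = -11 + 2*√38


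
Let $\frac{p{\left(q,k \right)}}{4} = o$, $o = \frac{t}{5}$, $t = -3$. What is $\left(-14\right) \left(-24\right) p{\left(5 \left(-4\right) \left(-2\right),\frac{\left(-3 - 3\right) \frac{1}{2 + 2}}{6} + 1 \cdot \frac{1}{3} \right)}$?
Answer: $- \frac{4032}{5} \approx -806.4$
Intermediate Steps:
$o = - \frac{3}{5} \approx -0.6$
$p{\left(q,k \right)} = - \frac{12}{5}$ ($p{\left(q,k \right)} = 4 \left(- \frac{3}{5}\right) = - \frac{12}{5}$)
$\left(-14\right) \left(-24\right) p{\left(5 \left(-4\right) \left(-2\right),\frac{\left(-3 - 3\right) \frac{1}{2 + 2}}{6} + 1 \cdot \frac{1}{3} \right)} = \left(-14\right) \left(-24\right) \left(- \frac{12}{5}\right) = 336 \left(- \frac{12}{5}\right) = - \frac{4032}{5}$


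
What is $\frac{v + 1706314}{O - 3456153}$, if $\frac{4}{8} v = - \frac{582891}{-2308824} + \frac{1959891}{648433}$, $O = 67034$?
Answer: $- \frac{425760441791780777}{845651658349191708} \approx -0.50347$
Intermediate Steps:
$v = \frac{1634336379329}{249519612132}$ ($v = 2 \left(- \frac{582891}{-2308824} + \frac{1959891}{648433}\right) = 2 \left(\left(-582891\right) \left(- \frac{1}{2308824}\right) + 1959891 \cdot \frac{1}{648433}\right) = 2 \left(\frac{194297}{769608} + \frac{1959891}{648433}\right) = 2 \cdot \frac{1634336379329}{499039224264} = \frac{1634336379329}{249519612132} \approx 6.5499$)
$\frac{v + 1706314}{O - 3456153} = \frac{\frac{1634336379329}{249519612132} + 1706314}{67034 - 3456153} = \frac{425760441791780777}{249519612132 \left(-3389119\right)} = \frac{425760441791780777}{249519612132} \left(- \frac{1}{3389119}\right) = - \frac{425760441791780777}{845651658349191708}$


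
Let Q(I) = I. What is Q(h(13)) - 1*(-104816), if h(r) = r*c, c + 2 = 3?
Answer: 104829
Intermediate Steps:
c = 1 (c = -2 + 3 = 1)
h(r) = r (h(r) = r*1 = r)
Q(h(13)) - 1*(-104816) = 13 - 1*(-104816) = 13 + 104816 = 104829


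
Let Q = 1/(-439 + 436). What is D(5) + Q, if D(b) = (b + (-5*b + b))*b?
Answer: -226/3 ≈ -75.333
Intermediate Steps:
Q = -⅓ (Q = 1/(-3) = -⅓ ≈ -0.33333)
D(b) = -3*b² (D(b) = (b - 4*b)*b = (-3*b)*b = -3*b²)
D(5) + Q = -3*5² - ⅓ = -3*25 - ⅓ = -75 - ⅓ = -226/3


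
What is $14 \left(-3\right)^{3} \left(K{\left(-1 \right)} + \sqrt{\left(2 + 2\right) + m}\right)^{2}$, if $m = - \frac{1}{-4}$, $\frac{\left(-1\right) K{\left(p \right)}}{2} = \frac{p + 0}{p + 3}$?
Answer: $- \frac{3969}{2} - 378 \sqrt{17} \approx -3543.0$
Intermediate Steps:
$K{\left(p \right)} = - \frac{2 p}{3 + p}$ ($K{\left(p \right)} = - 2 \frac{p + 0}{p + 3} = - 2 \frac{p}{3 + p} = - \frac{2 p}{3 + p}$)
$m = \frac{1}{4}$ ($m = \left(-1\right) \left(- \frac{1}{4}\right) = \frac{1}{4} \approx 0.25$)
$14 \left(-3\right)^{3} \left(K{\left(-1 \right)} + \sqrt{\left(2 + 2\right) + m}\right)^{2} = 14 \left(-3\right)^{3} \left(\left(-2\right) \left(-1\right) \frac{1}{3 - 1} + \sqrt{\left(2 + 2\right) + \frac{1}{4}}\right)^{2} = 14 \left(-27\right) \left(\left(-2\right) \left(-1\right) \frac{1}{2} + \sqrt{4 + \frac{1}{4}}\right)^{2} = - 378 \left(\left(-2\right) \left(-1\right) \frac{1}{2} + \sqrt{\frac{17}{4}}\right)^{2} = - 378 \left(1 + \frac{\sqrt{17}}{2}\right)^{2}$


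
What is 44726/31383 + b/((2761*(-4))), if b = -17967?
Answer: 96164755/31508532 ≈ 3.0520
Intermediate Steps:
44726/31383 + b/((2761*(-4))) = 44726/31383 - 17967/(2761*(-4)) = 44726*(1/31383) - 17967/(-11044) = 4066/2853 - 17967*(-1/11044) = 4066/2853 + 17967/11044 = 96164755/31508532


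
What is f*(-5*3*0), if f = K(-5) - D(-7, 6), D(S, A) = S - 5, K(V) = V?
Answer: 0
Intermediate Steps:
D(S, A) = -5 + S
f = 7 (f = -5 - (-5 - 7) = -5 - 1*(-12) = -5 + 12 = 7)
f*(-5*3*0) = 7*(-5*3*0) = 7*(-15*0) = 7*0 = 0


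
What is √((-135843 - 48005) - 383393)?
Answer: I*√567241 ≈ 753.15*I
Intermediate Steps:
√((-135843 - 48005) - 383393) = √(-183848 - 383393) = √(-567241) = I*√567241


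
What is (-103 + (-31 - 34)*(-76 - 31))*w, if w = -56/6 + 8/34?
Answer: -1059776/17 ≈ -62340.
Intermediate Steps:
w = -464/51 (w = -56*⅙ + 8*(1/34) = -28/3 + 4/17 = -464/51 ≈ -9.0980)
(-103 + (-31 - 34)*(-76 - 31))*w = (-103 + (-31 - 34)*(-76 - 31))*(-464/51) = (-103 - 65*(-107))*(-464/51) = (-103 + 6955)*(-464/51) = 6852*(-464/51) = -1059776/17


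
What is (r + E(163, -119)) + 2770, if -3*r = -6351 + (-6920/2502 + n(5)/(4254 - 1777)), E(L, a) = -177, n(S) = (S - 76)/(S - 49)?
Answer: 1926917560099/409031964 ≈ 4710.9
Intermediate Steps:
n(S) = (-76 + S)/(-49 + S)
r = 866297677447/409031964 (r = -(-6351 + (-6920/2502 + ((-76 + 5)/(-49 + 5))/(4254 - 1777)))/3 = -(-6351 + (-6920*1/2502 + (-71/(-44))/2477))/3 = -(-6351 + (-3460/1251 - 1/44*(-71)*(1/2477)))/3 = -(-6351 + (-3460/1251 + (71/44)*(1/2477)))/3 = -(-6351 + (-3460/1251 + 71/108988))/3 = -(-6351 - 377009659/136343988)/3 = -⅓*(-866297677447/136343988) = 866297677447/409031964 ≈ 2117.9)
(r + E(163, -119)) + 2770 = (866297677447/409031964 - 177) + 2770 = 793899019819/409031964 + 2770 = 1926917560099/409031964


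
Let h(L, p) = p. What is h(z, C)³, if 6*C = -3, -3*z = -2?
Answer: -⅛ ≈ -0.12500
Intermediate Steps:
z = ⅔ (z = -⅓*(-2) = ⅔ ≈ 0.66667)
C = -½ (C = (⅙)*(-3) = -½ ≈ -0.50000)
h(z, C)³ = (-½)³ = -⅛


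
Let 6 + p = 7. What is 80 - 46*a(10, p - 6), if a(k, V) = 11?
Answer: -426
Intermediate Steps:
p = 1 (p = -6 + 7 = 1)
80 - 46*a(10, p - 6) = 80 - 46*11 = 80 - 506 = -426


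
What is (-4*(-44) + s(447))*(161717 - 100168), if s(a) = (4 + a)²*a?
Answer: 5596061115227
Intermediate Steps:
s(a) = a*(4 + a)²
(-4*(-44) + s(447))*(161717 - 100168) = (-4*(-44) + 447*(4 + 447)²)*(161717 - 100168) = (176 + 447*451²)*61549 = (176 + 447*203401)*61549 = (176 + 90920247)*61549 = 90920423*61549 = 5596061115227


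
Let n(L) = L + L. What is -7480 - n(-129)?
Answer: -7222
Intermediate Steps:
n(L) = 2*L
-7480 - n(-129) = -7480 - 2*(-129) = -7480 - 1*(-258) = -7480 + 258 = -7222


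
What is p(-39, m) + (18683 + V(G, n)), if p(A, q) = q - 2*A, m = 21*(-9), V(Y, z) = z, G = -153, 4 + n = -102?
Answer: 18466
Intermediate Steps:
n = -106 (n = -4 - 102 = -106)
m = -189
p(-39, m) + (18683 + V(G, n)) = (-189 - 2*(-39)) + (18683 - 106) = (-189 + 78) + 18577 = -111 + 18577 = 18466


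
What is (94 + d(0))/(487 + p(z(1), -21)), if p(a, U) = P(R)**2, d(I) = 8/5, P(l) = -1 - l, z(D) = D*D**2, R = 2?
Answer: 239/1240 ≈ 0.19274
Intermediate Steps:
z(D) = D**3
d(I) = 8/5 (d(I) = 8*(1/5) = 8/5)
p(a, U) = 9 (p(a, U) = (-1 - 1*2)**2 = (-1 - 2)**2 = (-3)**2 = 9)
(94 + d(0))/(487 + p(z(1), -21)) = (94 + 8/5)/(487 + 9) = (478/5)/496 = (478/5)*(1/496) = 239/1240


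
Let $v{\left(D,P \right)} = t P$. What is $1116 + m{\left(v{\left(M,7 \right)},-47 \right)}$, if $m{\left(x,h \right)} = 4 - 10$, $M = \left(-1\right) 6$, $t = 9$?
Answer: $1110$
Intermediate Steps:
$M = -6$
$v{\left(D,P \right)} = 9 P$
$m{\left(x,h \right)} = -6$ ($m{\left(x,h \right)} = 4 - 10 = -6$)
$1116 + m{\left(v{\left(M,7 \right)},-47 \right)} = 1116 - 6 = 1110$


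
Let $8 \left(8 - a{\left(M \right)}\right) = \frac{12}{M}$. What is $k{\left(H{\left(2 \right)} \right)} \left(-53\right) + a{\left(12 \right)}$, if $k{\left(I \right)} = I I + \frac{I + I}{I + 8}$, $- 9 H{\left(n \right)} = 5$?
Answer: $- \frac{24859}{43416} \approx -0.57258$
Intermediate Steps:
$a{\left(M \right)} = 8 - \frac{3}{2 M}$ ($a{\left(M \right)} = 8 - \frac{12 \frac{1}{M}}{8} = 8 - \frac{3}{2 M}$)
$H{\left(n \right)} = - \frac{5}{9}$ ($H{\left(n \right)} = \left(- \frac{1}{9}\right) 5 = - \frac{5}{9}$)
$k{\left(I \right)} = I^{2} + \frac{2 I}{8 + I}$
$k{\left(H{\left(2 \right)} \right)} \left(-53\right) + a{\left(12 \right)} = - \frac{5 \left(2 + \left(- \frac{5}{9}\right)^{2} + 8 \left(- \frac{5}{9}\right)\right)}{9 \left(8 - \frac{5}{9}\right)} \left(-53\right) + \left(8 - \frac{3}{2 \cdot 12}\right) = - \frac{5 \left(2 + \frac{25}{81} - \frac{40}{9}\right)}{9 \cdot \frac{67}{9}} \left(-53\right) + \left(8 - \frac{1}{8}\right) = \left(- \frac{5}{9}\right) \frac{9}{67} \left(- \frac{173}{81}\right) \left(-53\right) + \left(8 - \frac{1}{8}\right) = \frac{865}{5427} \left(-53\right) + \frac{63}{8} = - \frac{45845}{5427} + \frac{63}{8} = - \frac{24859}{43416}$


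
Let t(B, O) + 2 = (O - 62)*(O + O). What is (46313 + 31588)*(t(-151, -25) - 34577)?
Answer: -2354869329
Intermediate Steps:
t(B, O) = -2 + 2*O*(-62 + O) (t(B, O) = -2 + (O - 62)*(O + O) = -2 + (-62 + O)*(2*O) = -2 + 2*O*(-62 + O))
(46313 + 31588)*(t(-151, -25) - 34577) = (46313 + 31588)*((-2 - 124*(-25) + 2*(-25)**2) - 34577) = 77901*((-2 + 3100 + 2*625) - 34577) = 77901*((-2 + 3100 + 1250) - 34577) = 77901*(4348 - 34577) = 77901*(-30229) = -2354869329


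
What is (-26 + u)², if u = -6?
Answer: 1024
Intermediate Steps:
(-26 + u)² = (-26 - 6)² = (-32)² = 1024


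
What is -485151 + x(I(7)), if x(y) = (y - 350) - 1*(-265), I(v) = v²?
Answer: -485187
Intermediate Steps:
x(y) = -85 + y (x(y) = (-350 + y) + 265 = -85 + y)
-485151 + x(I(7)) = -485151 + (-85 + 7²) = -485151 + (-85 + 49) = -485151 - 36 = -485187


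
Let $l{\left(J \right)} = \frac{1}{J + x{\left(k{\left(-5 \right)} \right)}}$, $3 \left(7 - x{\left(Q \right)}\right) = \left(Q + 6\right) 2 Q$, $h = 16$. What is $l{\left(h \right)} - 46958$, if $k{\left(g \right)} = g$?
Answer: $- \frac{3709679}{79} \approx -46958.0$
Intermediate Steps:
$x{\left(Q \right)} = 7 - \frac{2 Q \left(6 + Q\right)}{3}$ ($x{\left(Q \right)} = 7 - \frac{\left(Q + 6\right) 2 Q}{3} = 7 - \frac{\left(6 + Q\right) 2 Q}{3} = 7 - \frac{2 Q \left(6 + Q\right)}{3}$)
$l{\left(J \right)} = \frac{1}{\frac{31}{3} + J}$ ($l{\left(J \right)} = \frac{1}{J - \left(-27 + \frac{50}{3}\right)} = \frac{1}{J + \left(7 + 20 - \frac{50}{3}\right)} = \frac{1}{J + \frac{31}{3}} = \frac{1}{\frac{31}{3} + J}$)
$l{\left(h \right)} - 46958 = \frac{3}{31 + 3 \cdot 16} - 46958 = \frac{3}{31 + 48} - 46958 = \frac{3}{79} - 46958 = - \frac{3709679}{79}$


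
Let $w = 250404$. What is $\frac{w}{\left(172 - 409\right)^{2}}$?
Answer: $\frac{83468}{18723} \approx 4.458$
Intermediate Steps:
$\frac{w}{\left(172 - 409\right)^{2}} = \frac{250404}{\left(172 - 409\right)^{2}} = \frac{250404}{\left(-237\right)^{2}} = \frac{250404}{56169} = 250404 \cdot \frac{1}{56169} = \frac{83468}{18723}$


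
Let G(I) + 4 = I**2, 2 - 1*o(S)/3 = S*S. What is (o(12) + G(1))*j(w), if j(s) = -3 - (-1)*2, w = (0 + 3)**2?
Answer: 429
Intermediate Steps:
o(S) = 6 - 3*S**2 (o(S) = 6 - 3*S*S = 6 - 3*S**2)
G(I) = -4 + I**2
w = 9 (w = 3**2 = 9)
j(s) = -1 (j(s) = -3 - 1*(-2) = -3 + 2 = -1)
(o(12) + G(1))*j(w) = ((6 - 3*12**2) + (-4 + 1**2))*(-1) = ((6 - 3*144) + (-4 + 1))*(-1) = ((6 - 432) - 3)*(-1) = (-426 - 3)*(-1) = -429*(-1) = 429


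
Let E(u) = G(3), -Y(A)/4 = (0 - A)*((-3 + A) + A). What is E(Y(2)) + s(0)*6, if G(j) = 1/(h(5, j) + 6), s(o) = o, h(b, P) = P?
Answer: 1/9 ≈ 0.11111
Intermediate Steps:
Y(A) = 4*A*(-3 + 2*A) (Y(A) = -4*(0 - A)*((-3 + A) + A) = -4*(-A)*(-3 + 2*A) = -(-4)*A*(-3 + 2*A) = 4*A*(-3 + 2*A))
G(j) = 1/(6 + j) (G(j) = 1/(j + 6) = 1/(6 + j))
E(u) = 1/9 (E(u) = 1/(6 + 3) = 1/9)
E(Y(2)) + s(0)*6 = 1/9 + 0*6 = 1/9 + 0 = 1/9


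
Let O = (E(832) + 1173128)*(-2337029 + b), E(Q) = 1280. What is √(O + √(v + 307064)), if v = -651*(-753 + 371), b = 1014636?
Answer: √(-1553028918344 + √555746) ≈ 1.2462e+6*I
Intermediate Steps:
v = 248682 (v = -651*(-382) = 248682)
O = -1553028918344 (O = (1280 + 1173128)*(-2337029 + 1014636) = 1174408*(-1322393) = -1553028918344)
√(O + √(v + 307064)) = √(-1553028918344 + √(248682 + 307064)) = √(-1553028918344 + √555746)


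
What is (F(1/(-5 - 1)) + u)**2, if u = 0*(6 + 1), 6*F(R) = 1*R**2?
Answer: 1/46656 ≈ 2.1433e-5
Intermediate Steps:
F(R) = R**2/6 (F(R) = (1*R**2)/6 = R**2/6)
u = 0 (u = 0*7 = 0)
(F(1/(-5 - 1)) + u)**2 = ((1/(-5 - 1))**2/6 + 0)**2 = ((1/(-6))**2/6 + 0)**2 = ((-1/6)**2/6 + 0)**2 = ((1/6)*(1/36) + 0)**2 = (1/216 + 0)**2 = (1/216)**2 = 1/46656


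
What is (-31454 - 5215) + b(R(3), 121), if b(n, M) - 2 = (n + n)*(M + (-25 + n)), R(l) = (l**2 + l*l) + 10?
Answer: -29723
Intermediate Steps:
R(l) = 10 + 2*l**2 (R(l) = (l**2 + l**2) + 10 = 2*l**2 + 10 = 10 + 2*l**2)
b(n, M) = 2 + 2*n*(-25 + M + n) (b(n, M) = 2 + (n + n)*(M + (-25 + n)) = 2 + (2*n)*(-25 + M + n) = 2 + 2*n*(-25 + M + n))
(-31454 - 5215) + b(R(3), 121) = (-31454 - 5215) + (2 - 50*(10 + 2*3**2) + 2*(10 + 2*3**2)**2 + 2*121*(10 + 2*3**2)) = -36669 + (2 - 50*(10 + 2*9) + 2*(10 + 2*9)**2 + 2*121*(10 + 2*9)) = -36669 + (2 - 50*(10 + 18) + 2*(10 + 18)**2 + 2*121*(10 + 18)) = -36669 + (2 - 50*28 + 2*28**2 + 2*121*28) = -36669 + (2 - 1400 + 2*784 + 6776) = -36669 + (2 - 1400 + 1568 + 6776) = -36669 + 6946 = -29723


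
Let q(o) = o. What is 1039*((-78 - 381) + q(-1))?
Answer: -477940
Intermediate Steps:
1039*((-78 - 381) + q(-1)) = 1039*((-78 - 381) - 1) = 1039*(-459 - 1) = 1039*(-460) = -477940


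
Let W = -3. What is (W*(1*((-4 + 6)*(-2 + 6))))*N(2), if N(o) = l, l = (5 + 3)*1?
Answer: -192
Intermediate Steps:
l = 8 (l = 8*1 = 8)
N(o) = 8
(W*(1*((-4 + 6)*(-2 + 6))))*N(2) = -3*(-4 + 6)*(-2 + 6)*8 = -3*2*4*8 = -3*8*8 = -24*8 = -192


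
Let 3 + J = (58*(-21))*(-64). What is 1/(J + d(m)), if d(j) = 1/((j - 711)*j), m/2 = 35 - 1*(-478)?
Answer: 323190/25192337311 ≈ 1.2829e-5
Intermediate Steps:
J = 77949 (J = -3 + (58*(-21))*(-64) = -3 - 1218*(-64) = -3 + 77952 = 77949)
m = 1026 (m = 2*(35 - 1*(-478)) = 2*(35 + 478) = 2*513 = 1026)
d(j) = 1/(j*(-711 + j)) (d(j) = 1/((-711 + j)*j) = 1/(j*(-711 + j)))
1/(J + d(m)) = 1/(77949 + 1/(1026*(-711 + 1026))) = 1/(77949 + (1/1026)/315) = 1/(77949 + (1/1026)*(1/315)) = 1/(77949 + 1/323190) = 1/(25192337311/323190) = 323190/25192337311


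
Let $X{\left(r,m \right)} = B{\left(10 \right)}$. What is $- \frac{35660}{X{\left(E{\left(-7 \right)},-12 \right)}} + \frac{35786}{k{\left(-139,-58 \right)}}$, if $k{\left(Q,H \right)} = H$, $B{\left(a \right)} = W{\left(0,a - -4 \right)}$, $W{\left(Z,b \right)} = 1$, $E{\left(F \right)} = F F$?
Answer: $-36277$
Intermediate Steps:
$E{\left(F \right)} = F^{2}$
$B{\left(a \right)} = 1$
$X{\left(r,m \right)} = 1$
$- \frac{35660}{X{\left(E{\left(-7 \right)},-12 \right)}} + \frac{35786}{k{\left(-139,-58 \right)}} = - \frac{35660}{1} + \frac{35786}{-58} = \left(-35660\right) 1 + 35786 \left(- \frac{1}{58}\right) = -35660 - 617 = -36277$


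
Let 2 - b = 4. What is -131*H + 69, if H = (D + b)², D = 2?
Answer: 69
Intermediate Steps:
b = -2 (b = 2 - 1*4 = 2 - 4 = -2)
H = 0 (H = (2 - 2)² = 0² = 0)
-131*H + 69 = -131*0 + 69 = 0 + 69 = 69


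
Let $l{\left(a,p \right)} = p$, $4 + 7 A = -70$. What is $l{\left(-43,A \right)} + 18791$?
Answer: $\frac{131463}{7} \approx 18780.0$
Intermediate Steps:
$A = - \frac{74}{7}$ ($A = - \frac{4}{7} + \frac{1}{7} \left(-70\right) = - \frac{4}{7} - 10 = - \frac{74}{7} \approx -10.571$)
$l{\left(-43,A \right)} + 18791 = - \frac{74}{7} + 18791 = \frac{131463}{7}$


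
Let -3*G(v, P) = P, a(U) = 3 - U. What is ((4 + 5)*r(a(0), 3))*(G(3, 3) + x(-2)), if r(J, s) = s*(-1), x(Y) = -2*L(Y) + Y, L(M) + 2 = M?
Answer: -135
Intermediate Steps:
G(v, P) = -P/3
L(M) = -2 + M
x(Y) = 4 - Y (x(Y) = -2*(-2 + Y) + Y = (4 - 2*Y) + Y = 4 - Y)
r(J, s) = -s
((4 + 5)*r(a(0), 3))*(G(3, 3) + x(-2)) = ((4 + 5)*(-1*3))*(-1/3*3 + (4 - 1*(-2))) = (9*(-3))*(-1 + (4 + 2)) = -27*(-1 + 6) = -27*5 = -135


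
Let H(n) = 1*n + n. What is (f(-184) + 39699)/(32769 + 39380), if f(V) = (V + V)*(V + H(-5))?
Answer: 111091/72149 ≈ 1.5397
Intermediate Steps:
H(n) = 2*n (H(n) = n + n = 2*n)
f(V) = 2*V*(-10 + V) (f(V) = (V + V)*(V + 2*(-5)) = (2*V)*(V - 10) = (2*V)*(-10 + V) = 2*V*(-10 + V))
(f(-184) + 39699)/(32769 + 39380) = (2*(-184)*(-10 - 184) + 39699)/(32769 + 39380) = (2*(-184)*(-194) + 39699)/72149 = (71392 + 39699)*(1/72149) = 111091*(1/72149) = 111091/72149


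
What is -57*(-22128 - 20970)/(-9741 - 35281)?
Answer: -1228293/22511 ≈ -54.564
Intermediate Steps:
-57*(-22128 - 20970)/(-9741 - 35281) = -57/((-45022/(-43098))) = -57/((-45022*(-1/43098))) = -57/22511/21549 = -57*21549/22511 = -1228293/22511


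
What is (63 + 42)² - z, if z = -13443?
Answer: 24468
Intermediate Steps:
(63 + 42)² - z = (63 + 42)² - 1*(-13443) = 105² + 13443 = 11025 + 13443 = 24468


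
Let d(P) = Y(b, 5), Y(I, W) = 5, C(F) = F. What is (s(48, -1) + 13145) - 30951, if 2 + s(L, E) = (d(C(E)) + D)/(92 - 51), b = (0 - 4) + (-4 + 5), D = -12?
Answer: -730135/41 ≈ -17808.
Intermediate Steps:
b = -3 (b = -4 + 1 = -3)
d(P) = 5
s(L, E) = -89/41 (s(L, E) = -2 + (5 - 12)/(92 - 51) = -2 - 7/41 = -89/41)
(s(48, -1) + 13145) - 30951 = (-89/41 + 13145) - 30951 = 538856/41 - 30951 = -730135/41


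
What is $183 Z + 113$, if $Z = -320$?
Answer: $-58447$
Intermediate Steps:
$183 Z + 113 = 183 \left(-320\right) + 113 = -58560 + 113 = -58447$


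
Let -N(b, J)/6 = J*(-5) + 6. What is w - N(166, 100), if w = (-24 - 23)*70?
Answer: -6254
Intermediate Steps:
N(b, J) = -36 + 30*J (N(b, J) = -6*(J*(-5) + 6) = -6*(-5*J + 6) = -6*(6 - 5*J) = -36 + 30*J)
w = -3290 (w = -47*70 = -3290)
w - N(166, 100) = -3290 - (-36 + 30*100) = -3290 - (-36 + 3000) = -3290 - 1*2964 = -3290 - 2964 = -6254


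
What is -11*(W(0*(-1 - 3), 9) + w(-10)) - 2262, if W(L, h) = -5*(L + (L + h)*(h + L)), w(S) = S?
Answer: 2303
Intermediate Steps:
W(L, h) = -5*L - 5*(L + h)² (W(L, h) = -5*(L + (L + h)*(L + h)) = -5*(L + (L + h)²) = -5*L - 5*(L + h)²)
-11*(W(0*(-1 - 3), 9) + w(-10)) - 2262 = -11*((-0*(-1 - 3) - 5*(0*(-1 - 3) + 9)²) - 10) - 2262 = -11*((-0*(-4) - 5*(0*(-4) + 9)²) - 10) - 1*2262 = -11*((-5*0 - 5*(0 + 9)²) - 10) - 2262 = -11*((0 - 5*9²) - 10) - 2262 = -11*((0 - 5*81) - 10) - 2262 = -11*((0 - 405) - 10) - 2262 = -11*(-405 - 10) - 2262 = -11*(-415) - 2262 = 4565 - 2262 = 2303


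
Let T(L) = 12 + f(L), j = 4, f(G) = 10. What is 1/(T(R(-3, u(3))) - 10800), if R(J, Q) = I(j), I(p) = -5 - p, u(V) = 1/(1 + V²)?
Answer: -1/10778 ≈ -9.2782e-5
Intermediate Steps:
R(J, Q) = -9 (R(J, Q) = -5 - 1*4 = -5 - 4 = -9)
T(L) = 22 (T(L) = 12 + 10 = 22)
1/(T(R(-3, u(3))) - 10800) = 1/(22 - 10800) = 1/(-10778) = -1/10778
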